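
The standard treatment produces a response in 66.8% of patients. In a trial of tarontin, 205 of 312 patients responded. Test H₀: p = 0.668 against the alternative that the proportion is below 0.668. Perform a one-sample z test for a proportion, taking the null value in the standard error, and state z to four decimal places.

p̂ = 205/312 ≈ 0.657051.
SE = √(p₀(1−p₀)/n) = √(0.22178/312) = 0.026661.
z = (0.657051 − 0.668)/0.026661 = -0.010949/0.026661 = -0.4107.
p-value = P(Z < -0.411) ≈ 0.3407.

z = -0.4107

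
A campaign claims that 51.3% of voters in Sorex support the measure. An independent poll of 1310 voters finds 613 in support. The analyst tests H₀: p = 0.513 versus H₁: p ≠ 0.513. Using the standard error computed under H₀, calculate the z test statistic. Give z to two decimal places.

p̂ = 613/1310 = 0.46794.
Under H₀, SE = √(0.513·0.487/1310) = √(0.000190711) = 0.01381.
z = (0.46794 − 0.513)/0.01381 = -0.04506/0.01381 = -3.26.
p-value = 2·P(Z > 3.263) ≈ 0.0011.

z = -3.26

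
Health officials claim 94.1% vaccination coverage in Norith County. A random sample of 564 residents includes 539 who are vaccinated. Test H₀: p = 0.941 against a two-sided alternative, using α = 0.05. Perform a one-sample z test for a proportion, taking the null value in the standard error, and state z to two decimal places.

z = 1.48

p̂ = 539/564 = 0.9557.
Standard error under H₀: √(0.941×0.059/564) = 0.0099.
z = (0.9557 − 0.941)/0.0099 = 0.0147/0.0099 = 1.48.
p-value = 2·P(Z > 1.479) ≈ 0.1391; since p > α = 0.05, fail to reject H₀.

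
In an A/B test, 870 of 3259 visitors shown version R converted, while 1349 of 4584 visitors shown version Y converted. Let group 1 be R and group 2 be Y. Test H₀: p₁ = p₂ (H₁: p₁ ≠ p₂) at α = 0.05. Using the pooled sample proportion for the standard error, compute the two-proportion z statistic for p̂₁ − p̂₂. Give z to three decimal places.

z = -2.648

p̂₁ = 870/3259 = 0.26695, p̂₂ = 1349/4584 = 0.29428.
Pooled p̂ = (870+1349)/(3259+4584) = 2219/7843 = 0.28293.
SE = √(p̂(1−p̂)(1/n₁+1/n₂)) = √(0.28293·0.71707·0.000524993) = √(0.00010651) = 0.01032.
z = (0.26695 − 0.29428)/0.01032 = -0.02733/0.01032 = -2.648.
p-value = 2·P(Z > 2.648) ≈ 0.0081. With α = 0.05, reject H₀.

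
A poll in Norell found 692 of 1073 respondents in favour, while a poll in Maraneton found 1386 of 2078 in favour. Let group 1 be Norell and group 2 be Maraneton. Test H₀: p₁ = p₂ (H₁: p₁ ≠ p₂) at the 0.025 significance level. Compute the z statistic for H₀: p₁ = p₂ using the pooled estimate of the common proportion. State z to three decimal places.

z = -1.239

p̂₁ = 692/1073 ≈ 0.64492, p̂₂ = 1386/2078 ≈ 0.66699.
Pooled p̂ = (692+1386)/(1073+2078) = 2078/3151 = 0.65947.
SE = √(0.224568 × 0.0014132) = 0.01781.
z = (0.64492 − 0.66699)/0.01781 = -0.02207/0.01781 = -1.239.
Two-sided p-value ≈ 2·Φ(−1.239) = 0.2155; since p > α = 0.025, fail to reject H₀.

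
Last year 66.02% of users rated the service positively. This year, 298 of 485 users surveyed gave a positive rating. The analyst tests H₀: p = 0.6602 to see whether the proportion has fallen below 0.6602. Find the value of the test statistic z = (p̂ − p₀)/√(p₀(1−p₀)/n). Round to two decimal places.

p̂ = 298/485 ≈ 0.6144.
SE = √(p₀(1−p₀)/n) = √(0.22434/485) = 0.0215.
z = (0.6144 − 0.6602)/0.0215 = -0.0458/0.0215 = -2.13.

z = -2.13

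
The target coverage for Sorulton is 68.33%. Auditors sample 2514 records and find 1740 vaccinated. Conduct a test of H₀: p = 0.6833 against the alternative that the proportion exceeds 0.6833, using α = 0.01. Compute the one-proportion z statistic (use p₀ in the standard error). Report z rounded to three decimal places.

z = 0.951

p̂ = 1740/2514 ≈ 0.692124.
Standard error under H₀: √(0.6833×0.3167/2514) = 0.009278.
z = (0.692124 − 0.6833)/0.009278 = 0.008824/0.009278 = 0.951.
p-value = P(Z > 0.951) ≈ 0.1708. With α = 0.01, fail to reject H₀.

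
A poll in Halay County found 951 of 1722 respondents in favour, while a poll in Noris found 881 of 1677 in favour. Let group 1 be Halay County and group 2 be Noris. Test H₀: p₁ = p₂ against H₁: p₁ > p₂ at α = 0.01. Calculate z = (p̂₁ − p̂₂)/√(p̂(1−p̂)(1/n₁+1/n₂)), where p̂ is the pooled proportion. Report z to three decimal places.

z = 1.574

p̂₁ = 951/1722 ≈ 0.55226, p̂₂ = 881/1677 ≈ 0.52534.
Pooled p̂ = (951+881)/(1722+1677) = 1832/3399 = 0.53898.
SE = √(p̂(1−p̂)(1/n₁+1/n₂)) = √(0.53898·0.46102·0.00117702) = √(0.000292467) = 0.01710.
z = (0.55226 − 0.52534)/0.01710 = 0.02692/0.01710 = 1.574.
p-value = P(Z > 1.574) ≈ 0.0577, so at α = 0.01 we fail to reject H₀.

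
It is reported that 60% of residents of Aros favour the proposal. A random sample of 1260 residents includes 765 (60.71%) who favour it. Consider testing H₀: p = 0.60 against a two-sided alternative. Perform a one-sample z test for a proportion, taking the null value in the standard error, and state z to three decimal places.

z = 0.518

p̂ = 765/1260 = 0.607143.
Standard error under H₀: √(0.6×0.4/1260) = 0.013801.
z = (0.607143 − 0.6)/0.013801 = 0.007143/0.013801 = 0.518.
Two-sided p-value ≈ 2·Φ(−0.518) = 0.6048.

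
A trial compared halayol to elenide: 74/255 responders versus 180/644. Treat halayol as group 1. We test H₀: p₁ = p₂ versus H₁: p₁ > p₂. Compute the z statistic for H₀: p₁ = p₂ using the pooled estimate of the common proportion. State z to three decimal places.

p̂₁ = 74/255 = 0.29020, p̂₂ = 180/644 = 0.27950.
Pooled p̂ = (74+180)/(255+644) = 254/899 = 0.28254.
SE = √(p̂(1−p̂)(1/n₁+1/n₂)) = √(0.28254·0.71746·0.00547436) = √(0.00110971) = 0.03331.
z = (0.29020 − 0.27950)/0.03331 = 0.01070/0.03331 = 0.321.

z = 0.321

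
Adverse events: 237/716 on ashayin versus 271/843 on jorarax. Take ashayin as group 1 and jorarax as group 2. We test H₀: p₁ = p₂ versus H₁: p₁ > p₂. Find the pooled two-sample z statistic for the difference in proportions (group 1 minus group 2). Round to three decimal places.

p̂₁ = 237/716 ≈ 0.331006, p̂₂ = 271/843 ≈ 0.321471.
Pooled p̂ = (237+271)/(716+843) = 508/1559 = 0.325850.
SE = √(p̂(1−p̂)(1/n₁+1/n₂)) = √(0.325850·0.674150·0.00258289) = √(0.000567387) = 0.023820.
z = (0.331006 − 0.321471)/0.023820 = 0.009535/0.023820 = 0.400.
p-value = P(Z > 0.400) ≈ 0.3445.

z = 0.400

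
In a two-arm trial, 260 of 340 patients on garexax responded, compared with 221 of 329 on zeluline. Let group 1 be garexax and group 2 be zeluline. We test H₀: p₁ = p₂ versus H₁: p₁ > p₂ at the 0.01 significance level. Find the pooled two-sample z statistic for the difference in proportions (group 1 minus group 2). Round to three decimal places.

z = 2.675

p̂₁ = 260/340 = 0.76471, p̂₂ = 221/329 = 0.67173.
Pooled p̂ = (260+221)/(340+329) = 481/669 = 0.71898.
SE = √(0.202046 × 0.00598069) = 0.03476.
z = (0.76471 − 0.67173)/0.03476 = 0.09298/0.03476 = 2.675.
p-value = P(Z > 2.675) ≈ 0.0037; since p < α = 0.01, reject H₀.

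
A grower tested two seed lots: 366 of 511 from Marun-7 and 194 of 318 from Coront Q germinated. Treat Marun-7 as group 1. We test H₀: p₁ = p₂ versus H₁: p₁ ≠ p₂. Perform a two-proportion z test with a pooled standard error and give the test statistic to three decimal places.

z = 3.175

p̂₁ = 366/511 = 0.71624, p̂₂ = 194/318 = 0.61006.
Pooled p̂ = (366+194)/(511+318) = 560/829 = 0.67551.
SE = √(0.219195 × 0.0051016) = 0.03344.
z = (0.71624 − 0.61006)/0.03344 = 0.10618/0.03344 = 3.175.
Two-sided p-value ≈ 2·Φ(−3.175) = 0.0015.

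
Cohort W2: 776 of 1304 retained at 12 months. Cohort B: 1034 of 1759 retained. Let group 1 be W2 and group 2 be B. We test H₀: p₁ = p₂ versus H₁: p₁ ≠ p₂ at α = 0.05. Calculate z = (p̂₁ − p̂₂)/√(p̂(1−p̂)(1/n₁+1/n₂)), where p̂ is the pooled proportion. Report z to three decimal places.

z = 0.404

p̂₁ = 776/1304 ≈ 0.59509, p̂₂ = 1034/1759 ≈ 0.58783.
Pooled p̂ = (776+1034)/(1304+1759) = 1810/3063 = 0.59092.
SE = √(0.241733 × 0.00133538) = 0.01797.
z = (0.59509 − 0.58783)/0.01797 = 0.00726/0.01797 = 0.404.
Two-sided p-value ≈ 2·Φ(−0.404) = 0.6862; since p > α = 0.05, fail to reject H₀.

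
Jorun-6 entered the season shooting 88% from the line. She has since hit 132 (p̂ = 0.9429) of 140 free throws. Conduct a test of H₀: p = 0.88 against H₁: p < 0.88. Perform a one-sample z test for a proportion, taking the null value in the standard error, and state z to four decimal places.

p̂ = 132/140 = 0.942857.
SE = √(p₀(1−p₀)/n) = √(0.1056/140) = 0.027464.
z = (0.942857 − 0.88)/0.027464 = 0.062857/0.027464 = 2.2887.
p-value = P(Z < 2.289) ≈ 0.9890.

z = 2.2887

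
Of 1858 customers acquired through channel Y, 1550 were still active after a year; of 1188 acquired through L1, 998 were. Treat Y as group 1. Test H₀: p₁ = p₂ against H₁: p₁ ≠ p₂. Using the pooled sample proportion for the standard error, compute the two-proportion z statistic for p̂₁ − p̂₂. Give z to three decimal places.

z = -0.425

p̂₁ = 1550/1858 ≈ 0.83423, p̂₂ = 998/1188 ≈ 0.84007.
Pooled p̂ = (1550+998)/(1858+1188) = 2548/3046 = 0.83651.
SE = √(p̂(1−p̂)(1/n₁+1/n₂)) = √(0.83651·0.16349·0.00137996) = √(0.000188728) = 0.01374.
z = (0.83423 − 0.84007)/0.01374 = -0.00584/0.01374 = -0.425.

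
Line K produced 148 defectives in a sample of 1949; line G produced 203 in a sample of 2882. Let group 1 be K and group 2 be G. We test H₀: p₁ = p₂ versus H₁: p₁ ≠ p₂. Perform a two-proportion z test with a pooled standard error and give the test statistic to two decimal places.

z = 0.72

p̂₁ = 148/1949 ≈ 0.0759, p̂₂ = 203/2882 ≈ 0.0704.
Pooled p̂ = (148+203)/(1949+2882) = 351/4831 = 0.0727.
SE = √(0.0673769 × 0.000860065) = 0.0076.
z = (0.0759 − 0.0704)/0.0076 = 0.0055/0.0076 = 0.72.
p-value = 2·P(Z > 0.722) ≈ 0.4700.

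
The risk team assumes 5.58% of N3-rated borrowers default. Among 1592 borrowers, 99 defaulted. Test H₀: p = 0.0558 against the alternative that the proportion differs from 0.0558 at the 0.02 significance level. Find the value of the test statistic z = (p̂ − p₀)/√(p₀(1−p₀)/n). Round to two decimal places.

p̂ = 99/1592 ≈ 0.06219.
Standard error under H₀: √(0.0558×0.9442/1592) = 0.00575.
z = (0.06219 − 0.0558)/0.00575 = 0.00639/0.00575 = 1.11.
p-value = 2·P(Z > 1.110) ≈ 0.2670. With α = 0.02, fail to reject H₀.

z = 1.11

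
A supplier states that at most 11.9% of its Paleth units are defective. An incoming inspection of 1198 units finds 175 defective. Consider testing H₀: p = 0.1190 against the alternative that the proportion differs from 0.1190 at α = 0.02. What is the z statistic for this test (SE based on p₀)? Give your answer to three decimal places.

p̂ = 175/1198 ≈ 0.146077.
Under H₀, SE = √(0.119·0.881/1198) = √(8.75117e-05) = 0.009355.
z = (0.146077 − 0.119)/0.009355 = 0.027077/0.009355 = 2.894.
p-value = 2·P(Z > 2.894) ≈ 0.0038. With α = 0.02, reject H₀.

z = 2.894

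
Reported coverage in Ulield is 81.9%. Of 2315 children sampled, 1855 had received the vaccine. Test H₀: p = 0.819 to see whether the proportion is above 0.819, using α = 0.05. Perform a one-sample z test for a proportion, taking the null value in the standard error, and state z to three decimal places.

z = -2.212

p̂ = 1855/2315 = 0.80130.
Standard error under H₀: √(0.819×0.181/2315) = 0.00800.
z = (0.80130 − 0.819)/0.00800 = -0.01770/0.00800 = -2.212.
p-value = P(Z > -2.212) ≈ 0.9865, so at α = 0.05 we fail to reject H₀.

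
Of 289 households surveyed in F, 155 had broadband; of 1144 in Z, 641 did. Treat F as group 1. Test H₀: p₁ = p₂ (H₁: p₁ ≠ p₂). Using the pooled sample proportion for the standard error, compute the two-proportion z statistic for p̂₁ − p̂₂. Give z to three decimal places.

z = -0.733

p̂₁ = 155/289 ≈ 0.53633, p̂₂ = 641/1144 ≈ 0.56031.
Pooled p̂ = (155+641)/(289+1144) = 796/1433 = 0.55548.
SE = √(0.246922 × 0.00433433) = 0.03271.
z = (0.53633 − 0.56031)/0.03271 = -0.02398/0.03271 = -0.733.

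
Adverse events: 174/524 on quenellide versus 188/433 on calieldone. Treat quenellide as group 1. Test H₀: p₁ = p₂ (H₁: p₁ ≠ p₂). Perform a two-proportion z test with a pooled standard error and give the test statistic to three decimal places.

p̂₁ = 174/524 = 0.33206, p̂₂ = 188/433 = 0.43418.
Pooled p̂ = (174+188)/(524+433) = 362/957 = 0.37827.
SE = √(0.235181 × 0.00421787) = 0.03150.
z = (0.33206 − 0.43418)/0.03150 = -0.10212/0.03150 = -3.242.

z = -3.242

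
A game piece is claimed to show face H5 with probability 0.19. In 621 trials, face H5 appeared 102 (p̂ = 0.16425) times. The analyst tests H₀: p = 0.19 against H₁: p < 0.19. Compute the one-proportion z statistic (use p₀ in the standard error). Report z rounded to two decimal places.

p̂ = 102/621 = 0.1643.
Standard error under H₀: √(0.19×0.81/621) = 0.0157.
z = (0.1643 − 0.19)/0.0157 = -0.0257/0.0157 = -1.64.
p-value = P(Z < -1.636) ≈ 0.0510.

z = -1.64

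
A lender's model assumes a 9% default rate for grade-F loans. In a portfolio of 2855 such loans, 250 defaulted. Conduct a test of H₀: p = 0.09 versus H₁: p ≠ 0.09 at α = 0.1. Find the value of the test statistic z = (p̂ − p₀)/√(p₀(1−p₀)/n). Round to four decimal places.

p̂ = 250/2855 = 0.0875657.
SE = √(p₀(1−p₀)/n) = √(0.0819/2855) = 0.0053560.
z = (0.0875657 − 0.09)/0.0053560 = -0.0024343/0.0053560 = -0.4545.
Two-sided p-value ≈ 2·Φ(−0.455) = 0.6495, so at α = 0.1 we fail to reject H₀.

z = -0.4545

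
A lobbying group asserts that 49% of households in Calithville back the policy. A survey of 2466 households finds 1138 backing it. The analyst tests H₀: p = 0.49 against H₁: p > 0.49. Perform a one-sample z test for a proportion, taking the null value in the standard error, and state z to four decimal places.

p̂ = 1138/2466 = 0.4614761.
SE = √(p₀(1−p₀)/n) = √(0.2499/2466) = 0.0100667.
z = (0.4614761 − 0.49)/0.0100667 = -0.0285239/0.0100667 = -2.8335.
p-value = P(Z > -2.833) ≈ 0.9977.

z = -2.8335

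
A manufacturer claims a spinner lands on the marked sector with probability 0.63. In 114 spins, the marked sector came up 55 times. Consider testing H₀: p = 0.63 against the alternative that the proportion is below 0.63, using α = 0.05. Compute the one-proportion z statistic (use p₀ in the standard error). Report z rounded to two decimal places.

z = -3.26

p̂ = 55/114 = 0.4825.
Standard error under H₀: √(0.63×0.37/114) = 0.0452.
z = (0.4825 − 0.63)/0.0452 = -0.1475/0.0452 = -3.26.
p-value = P(Z < -3.263) ≈ 0.0006, so at α = 0.05 we reject H₀.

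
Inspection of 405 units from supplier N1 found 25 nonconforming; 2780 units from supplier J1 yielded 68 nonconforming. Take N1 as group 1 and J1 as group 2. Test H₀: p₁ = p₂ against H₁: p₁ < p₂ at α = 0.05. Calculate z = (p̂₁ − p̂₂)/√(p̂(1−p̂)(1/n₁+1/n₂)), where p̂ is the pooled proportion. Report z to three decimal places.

p̂₁ = 25/405 ≈ 0.061728, p̂₂ = 68/2780 ≈ 0.024460.
Pooled p̂ = (25+68)/(405+2780) = 93/3185 = 0.029199.
SE = √(p̂(1−p̂)(1/n₁+1/n₂)) = √(0.029199·0.970801·0.00282885) = √(8.01887e-05) = 0.008955.
z = (0.061728 − 0.024460)/0.008955 = 0.037268/0.008955 = 4.162.
p-value = P(Z < 4.162) ≈ 1.0000. With α = 0.05, fail to reject H₀.

z = 4.162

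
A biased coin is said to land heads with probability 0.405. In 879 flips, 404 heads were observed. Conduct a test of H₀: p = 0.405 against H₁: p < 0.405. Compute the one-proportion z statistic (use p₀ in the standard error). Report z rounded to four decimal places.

z = 3.2984

p̂ = 404/879 = 0.4596132.
SE = √(p₀(1−p₀)/n) = √(0.24097/879) = 0.0165574.
z = (0.4596132 − 0.405)/0.0165574 = 0.0546132/0.0165574 = 3.2984.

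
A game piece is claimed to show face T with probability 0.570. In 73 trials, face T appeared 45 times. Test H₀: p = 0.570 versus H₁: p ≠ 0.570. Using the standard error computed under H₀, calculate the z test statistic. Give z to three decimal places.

z = 0.801

p̂ = 45/73 = 0.616438.
Under H₀, SE = √(0.57·0.43/73) = √(0.00335753) = 0.057944.
z = (0.616438 − 0.57)/0.057944 = 0.046438/0.057944 = 0.801.
p-value = 2·P(Z > 0.801) ≈ 0.4229.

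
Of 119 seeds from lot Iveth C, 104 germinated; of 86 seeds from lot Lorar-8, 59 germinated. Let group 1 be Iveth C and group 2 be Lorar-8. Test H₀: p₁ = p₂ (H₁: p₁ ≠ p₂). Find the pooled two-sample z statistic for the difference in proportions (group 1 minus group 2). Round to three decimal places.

p̂₁ = 104/119 ≈ 0.873950, p̂₂ = 59/86 ≈ 0.686047.
Pooled p̂ = (104+59)/(119+86) = 163/205 = 0.795122.
SE = √(0.162903 × 0.0200313) = 0.057124.
z = (0.873950 − 0.686047)/0.057124 = 0.187903/0.057124 = 3.289.
Two-sided p-value ≈ 2·Φ(−3.289) = 0.0010.

z = 3.289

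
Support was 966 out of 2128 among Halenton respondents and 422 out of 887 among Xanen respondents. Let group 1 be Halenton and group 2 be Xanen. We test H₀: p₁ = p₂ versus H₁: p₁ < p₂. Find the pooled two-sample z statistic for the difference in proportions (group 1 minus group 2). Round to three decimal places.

z = -1.095

p̂₁ = 966/2128 = 0.45395, p̂₂ = 422/887 = 0.47576.
Pooled p̂ = (966+422)/(2128+887) = 1388/3015 = 0.46036.
SE = √(0.248429 × 0.00159732) = 0.01992.
z = (0.45395 − 0.47576)/0.01992 = -0.02181/0.01992 = -1.095.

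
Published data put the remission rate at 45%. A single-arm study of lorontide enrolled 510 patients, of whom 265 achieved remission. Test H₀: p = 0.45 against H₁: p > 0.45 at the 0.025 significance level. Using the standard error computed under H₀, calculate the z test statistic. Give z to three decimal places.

p̂ = 265/510 = 0.51961.
Under H₀, SE = √(0.45·0.55/510) = √(0.000485294) = 0.02203.
z = (0.51961 − 0.45)/0.02203 = 0.06961/0.02203 = 3.160.
p-value = P(Z > 3.160) ≈ 0.0008, so at α = 0.025 we reject H₀.

z = 3.160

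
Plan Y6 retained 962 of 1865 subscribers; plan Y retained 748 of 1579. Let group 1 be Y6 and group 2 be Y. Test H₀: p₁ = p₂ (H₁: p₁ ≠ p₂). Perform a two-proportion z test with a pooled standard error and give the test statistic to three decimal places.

p̂₁ = 962/1865 ≈ 0.51582, p̂₂ = 748/1579 ≈ 0.47372.
Pooled p̂ = (962+748)/(1865+1579) = 1710/3444 = 0.49652.
SE = √(p̂(1−p̂)(1/n₁+1/n₂)) = √(0.49652·0.50348·0.00116951) = √(0.000292362) = 0.01710.
z = (0.51582 − 0.47372)/0.01710 = 0.04210/0.01710 = 2.462.
p-value = 2·P(Z > 2.462) ≈ 0.0138.

z = 2.462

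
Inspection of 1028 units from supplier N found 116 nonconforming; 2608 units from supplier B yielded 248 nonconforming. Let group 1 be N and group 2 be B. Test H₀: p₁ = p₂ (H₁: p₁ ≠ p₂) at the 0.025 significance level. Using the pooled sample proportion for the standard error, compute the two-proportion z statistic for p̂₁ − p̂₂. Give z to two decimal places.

z = 1.61

p̂₁ = 116/1028 ≈ 0.11284, p̂₂ = 248/2608 ≈ 0.09509.
Pooled p̂ = (116+248)/(1028+2608) = 364/3636 = 0.10011.
SE = √(0.090088 × 0.0013562) = 0.01105.
z = (0.11284 − 0.09509)/0.01105 = 0.01775/0.01105 = 1.61.
p-value = 2·P(Z > 1.606) ≈ 0.1083, so at α = 0.025 we fail to reject H₀.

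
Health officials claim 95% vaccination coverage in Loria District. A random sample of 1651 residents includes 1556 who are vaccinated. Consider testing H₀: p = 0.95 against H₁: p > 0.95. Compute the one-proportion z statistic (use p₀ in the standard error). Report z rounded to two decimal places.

p̂ = 1556/1651 = 0.94246.
Standard error under H₀: √(0.95×0.05/1651) = 0.00536.
z = (0.94246 − 0.95)/0.00536 = -0.00754/0.00536 = -1.41.
p-value = P(Z > -1.406) ≈ 0.9201.

z = -1.41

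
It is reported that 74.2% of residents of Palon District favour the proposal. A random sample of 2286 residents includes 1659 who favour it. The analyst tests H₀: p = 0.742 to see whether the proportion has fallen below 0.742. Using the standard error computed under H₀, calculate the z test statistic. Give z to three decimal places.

p̂ = 1659/2286 ≈ 0.72572.
SE = √(p₀(1−p₀)/n) = √(0.19144/2286) = 0.00915.
z = (0.72572 − 0.742)/0.00915 = -0.01628/0.00915 = -1.779.
p-value = P(Z < -1.779) ≈ 0.0376.

z = -1.779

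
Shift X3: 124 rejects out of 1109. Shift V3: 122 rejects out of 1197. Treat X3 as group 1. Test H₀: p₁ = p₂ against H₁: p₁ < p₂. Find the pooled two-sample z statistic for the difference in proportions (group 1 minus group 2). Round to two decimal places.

z = 0.77

p̂₁ = 124/1109 = 0.1118, p̂₂ = 122/1197 = 0.1019.
Pooled p̂ = (124+122)/(1109+1197) = 246/2306 = 0.1067.
SE = √(p̂(1−p̂)(1/n₁+1/n₂)) = √(0.1067·0.8933·0.00173714) = √(0.000165545) = 0.0129.
z = (0.1118 − 0.1019)/0.0129 = 0.0099/0.0129 = 0.77.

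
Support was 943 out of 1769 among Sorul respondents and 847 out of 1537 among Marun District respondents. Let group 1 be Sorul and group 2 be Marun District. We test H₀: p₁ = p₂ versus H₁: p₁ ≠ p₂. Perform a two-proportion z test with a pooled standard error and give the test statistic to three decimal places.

p̂₁ = 943/1769 = 0.53307, p̂₂ = 847/1537 = 0.55107.
Pooled p̂ = (943+847)/(1769+1537) = 1790/3306 = 0.54144.
SE = √(0.248283 × 0.00121591) = 0.01737.
z = (0.53307 − 0.55107)/0.01737 = -0.01800/0.01737 = -1.036.

z = -1.036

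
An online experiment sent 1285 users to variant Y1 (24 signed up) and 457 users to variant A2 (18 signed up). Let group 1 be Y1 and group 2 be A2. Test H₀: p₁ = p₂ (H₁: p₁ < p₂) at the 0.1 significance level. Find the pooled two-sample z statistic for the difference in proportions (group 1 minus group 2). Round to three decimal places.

z = -2.479

p̂₁ = 24/1285 = 0.018677, p̂₂ = 18/457 = 0.039387.
Pooled p̂ = (24+18)/(1285+457) = 42/1742 = 0.024110.
SE = √(0.0235289 × 0.00296639) = 0.008354.
z = (0.018677 − 0.039387)/0.008354 = -0.020710/0.008354 = -2.479.
p-value = P(Z < -2.479) ≈ 0.0066, so at α = 0.1 we reject H₀.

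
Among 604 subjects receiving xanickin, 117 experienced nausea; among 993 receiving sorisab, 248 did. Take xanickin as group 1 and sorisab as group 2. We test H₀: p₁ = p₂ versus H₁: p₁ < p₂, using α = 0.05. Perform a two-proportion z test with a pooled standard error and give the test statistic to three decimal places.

p̂₁ = 117/604 = 0.19371, p̂₂ = 248/993 = 0.24975.
Pooled p̂ = (117+248)/(604+993) = 365/1597 = 0.22855.
SE = √(0.176317 × 0.00266268) = 0.02167.
z = (0.19371 − 0.24975)/0.02167 = -0.05604/0.02167 = -2.586.
p-value = P(Z < -2.586) ≈ 0.0048, so at α = 0.05 we reject H₀.

z = -2.586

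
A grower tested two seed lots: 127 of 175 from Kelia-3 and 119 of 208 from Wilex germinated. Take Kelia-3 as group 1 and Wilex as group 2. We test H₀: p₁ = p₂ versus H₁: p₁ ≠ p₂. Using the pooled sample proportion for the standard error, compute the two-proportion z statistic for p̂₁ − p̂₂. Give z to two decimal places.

p̂₁ = 127/175 = 0.7257, p̂₂ = 119/208 = 0.5721.
Pooled p̂ = (127+119)/(175+208) = 246/383 = 0.6423.
SE = √(0.229751 × 0.010522) = 0.0492.
z = (0.7257 − 0.5721)/0.0492 = 0.1536/0.0492 = 3.12.

z = 3.12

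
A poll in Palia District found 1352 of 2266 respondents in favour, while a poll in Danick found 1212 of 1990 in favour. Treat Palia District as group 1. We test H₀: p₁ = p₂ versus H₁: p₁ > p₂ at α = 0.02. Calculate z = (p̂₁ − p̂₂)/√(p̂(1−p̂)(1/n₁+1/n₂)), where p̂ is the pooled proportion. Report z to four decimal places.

z = -0.8247

p̂₁ = 1352/2266 ≈ 0.596646, p̂₂ = 1212/1990 ≈ 0.609045.
Pooled p̂ = (1352+1212)/(2266+1990) = 2564/4256 = 0.602444.
SE = √(0.239505 × 0.000943819) = 0.015035.
z = (0.596646 − 0.609045)/0.015035 = -0.012399/0.015035 = -0.8247.
p-value = P(Z > -0.825) ≈ 0.7952; since p > α = 0.02, fail to reject H₀.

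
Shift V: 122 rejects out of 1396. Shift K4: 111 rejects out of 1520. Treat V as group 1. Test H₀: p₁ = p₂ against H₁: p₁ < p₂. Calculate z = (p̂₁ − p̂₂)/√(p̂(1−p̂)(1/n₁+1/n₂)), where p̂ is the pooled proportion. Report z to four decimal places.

z = 1.4293

p̂₁ = 122/1396 = 0.0873926, p̂₂ = 111/1520 = 0.0730263.
Pooled p̂ = (122+111)/(1396+1520) = 233/2916 = 0.0799040.
SE = √(0.0735193 × 0.00137423) = 0.0100515.
z = (0.0873926 − 0.0730263)/0.0100515 = 0.0143663/0.0100515 = 1.4293.
p-value = P(Z < 1.429) ≈ 0.9235.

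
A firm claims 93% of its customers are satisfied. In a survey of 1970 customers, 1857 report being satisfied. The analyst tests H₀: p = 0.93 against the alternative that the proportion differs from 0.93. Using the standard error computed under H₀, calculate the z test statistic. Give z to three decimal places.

p̂ = 1857/1970 = 0.942640.
Under H₀, SE = √(0.93·0.07/1970) = √(3.30457e-05) = 0.005749.
z = (0.942640 − 0.93)/0.005749 = 0.012640/0.005749 = 2.199.

z = 2.199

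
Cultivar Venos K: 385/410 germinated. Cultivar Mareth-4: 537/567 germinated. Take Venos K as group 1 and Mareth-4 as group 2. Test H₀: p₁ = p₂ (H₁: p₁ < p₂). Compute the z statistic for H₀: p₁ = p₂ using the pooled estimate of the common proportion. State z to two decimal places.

z = -0.54

p̂₁ = 385/410 ≈ 0.9390, p̂₂ = 537/567 ≈ 0.9471.
Pooled p̂ = (385+537)/(410+567) = 922/977 = 0.9437.
SE = √(p̂(1−p̂)(1/n₁+1/n₂)) = √(0.9437·0.0563·0.00420269) = √(0.000223271) = 0.0149.
z = (0.9390 − 0.9471)/0.0149 = -0.0081/0.0149 = -0.54.
p-value = P(Z < -0.540) ≈ 0.2947.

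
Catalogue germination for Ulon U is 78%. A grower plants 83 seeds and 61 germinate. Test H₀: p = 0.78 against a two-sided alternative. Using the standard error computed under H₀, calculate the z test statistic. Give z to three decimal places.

p̂ = 61/83 = 0.73494.
SE = √(p₀(1−p₀)/n) = √(0.1716/83) = 0.04547.
z = (0.73494 − 0.78)/0.04547 = -0.04506/0.04547 = -0.991.

z = -0.991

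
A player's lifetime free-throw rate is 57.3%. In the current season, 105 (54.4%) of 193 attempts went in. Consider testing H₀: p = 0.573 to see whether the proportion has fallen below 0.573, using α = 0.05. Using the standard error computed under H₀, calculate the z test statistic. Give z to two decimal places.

p̂ = 105/193 ≈ 0.5440.
Under H₀, SE = √(0.573·0.427/193) = √(0.00126773) = 0.0356.
z = (0.5440 − 0.573)/0.0356 = -0.0290/0.0356 = -0.81.
p-value = P(Z < -0.813) ≈ 0.2080; since p > α = 0.05, fail to reject H₀.

z = -0.81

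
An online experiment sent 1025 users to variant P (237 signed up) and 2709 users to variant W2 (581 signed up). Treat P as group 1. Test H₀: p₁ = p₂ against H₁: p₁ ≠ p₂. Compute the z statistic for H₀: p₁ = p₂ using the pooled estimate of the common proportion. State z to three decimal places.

z = 1.104

p̂₁ = 237/1025 ≈ 0.23122, p̂₂ = 581/2709 ≈ 0.21447.
Pooled p̂ = (237+581)/(1025+2709) = 818/3734 = 0.21907.
SE = √(p̂(1−p̂)(1/n₁+1/n₂)) = √(0.21907·0.78093·0.00134475) = √(0.000230056) = 0.01517.
z = (0.23122 − 0.21447)/0.01517 = 0.01675/0.01517 = 1.104.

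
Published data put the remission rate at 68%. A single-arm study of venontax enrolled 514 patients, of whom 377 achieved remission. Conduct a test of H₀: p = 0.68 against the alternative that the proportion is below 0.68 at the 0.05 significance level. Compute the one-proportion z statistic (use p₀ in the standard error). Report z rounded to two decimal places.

z = 2.60

p̂ = 377/514 = 0.7335.
Standard error under H₀: √(0.68×0.32/514) = 0.0206.
z = (0.7335 − 0.68)/0.0206 = 0.0535/0.0206 = 2.60.
p-value = P(Z < 2.598) ≈ 0.9953. With α = 0.05, fail to reject H₀.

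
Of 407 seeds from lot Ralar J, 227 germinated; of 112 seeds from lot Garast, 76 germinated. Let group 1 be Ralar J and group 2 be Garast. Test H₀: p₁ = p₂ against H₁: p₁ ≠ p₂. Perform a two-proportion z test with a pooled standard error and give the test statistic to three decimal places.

z = -2.297

p̂₁ = 227/407 = 0.55774, p̂₂ = 76/112 = 0.67857.
Pooled p̂ = (227+76)/(407+112) = 303/519 = 0.58382.
SE = √(p̂(1−p̂)(1/n₁+1/n₂)) = √(0.58382·0.41618·0.0113856) = √(0.00276641) = 0.05260.
z = (0.55774 − 0.67857)/0.05260 = -0.12083/0.05260 = -2.297.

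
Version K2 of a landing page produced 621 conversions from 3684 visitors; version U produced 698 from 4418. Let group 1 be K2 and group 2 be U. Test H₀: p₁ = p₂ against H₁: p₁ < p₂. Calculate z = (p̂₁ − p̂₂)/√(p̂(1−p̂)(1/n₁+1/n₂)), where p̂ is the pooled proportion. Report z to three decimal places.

p̂₁ = 621/3684 ≈ 0.16857, p̂₂ = 698/4418 ≈ 0.15799.
Pooled p̂ = (621+698)/(3684+4418) = 1319/8102 = 0.16280.
SE = √(p̂(1−p̂)(1/n₁+1/n₂)) = √(0.16280·0.83720·0.000497791) = √(6.78467e-05) = 0.00824.
z = (0.16857 − 0.15799)/0.00824 = 0.01058/0.00824 = 1.284.

z = 1.284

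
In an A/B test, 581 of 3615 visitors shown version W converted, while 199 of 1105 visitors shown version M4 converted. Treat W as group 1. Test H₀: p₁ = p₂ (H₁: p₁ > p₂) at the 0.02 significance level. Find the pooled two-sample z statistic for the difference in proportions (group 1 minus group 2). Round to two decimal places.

p̂₁ = 581/3615 ≈ 0.1607, p̂₂ = 199/1105 ≈ 0.1801.
Pooled p̂ = (581+199)/(3615+1105) = 780/4720 = 0.1653.
SE = √(p̂(1−p̂)(1/n₁+1/n₂)) = √(0.1653·0.8347·0.0011816) = √(0.000162996) = 0.0128.
z = (0.1607 − 0.1801)/0.0128 = -0.0194/0.0128 = -1.52.
p-value = P(Z > -1.517) ≈ 0.9354; since p > α = 0.02, fail to reject H₀.

z = -1.52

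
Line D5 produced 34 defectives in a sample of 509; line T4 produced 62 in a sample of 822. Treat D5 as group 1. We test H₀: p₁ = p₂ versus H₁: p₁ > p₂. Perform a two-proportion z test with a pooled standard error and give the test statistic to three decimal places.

p̂₁ = 34/509 ≈ 0.066798, p̂₂ = 62/822 ≈ 0.075426.
Pooled p̂ = (34+62)/(509+822) = 96/1331 = 0.072126.
SE = √(p̂(1−p̂)(1/n₁+1/n₂)) = √(0.072126·0.927874·0.00318118) = √(0.000212897) = 0.014591.
z = (0.066798 − 0.075426)/0.014591 = -0.008628/0.014591 = -0.591.
p-value = P(Z > -0.591) ≈ 0.7229.

z = -0.591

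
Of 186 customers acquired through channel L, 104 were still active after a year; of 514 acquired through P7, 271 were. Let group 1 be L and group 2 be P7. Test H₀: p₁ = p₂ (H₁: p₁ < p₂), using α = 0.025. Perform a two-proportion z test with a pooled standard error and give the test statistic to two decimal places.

p̂₁ = 104/186 ≈ 0.5591, p̂₂ = 271/514 ≈ 0.5272.
Pooled p̂ = (104+271)/(186+514) = 375/700 = 0.5357.
SE = √(p̂(1−p̂)(1/n₁+1/n₂)) = √(0.5357·0.4643·0.00732187) = √(0.00182113) = 0.0427.
z = (0.5591 − 0.5272)/0.0427 = 0.0319/0.0427 = 0.75.
p-value = P(Z < 0.748) ≈ 0.7726. With α = 0.025, fail to reject H₀.

z = 0.75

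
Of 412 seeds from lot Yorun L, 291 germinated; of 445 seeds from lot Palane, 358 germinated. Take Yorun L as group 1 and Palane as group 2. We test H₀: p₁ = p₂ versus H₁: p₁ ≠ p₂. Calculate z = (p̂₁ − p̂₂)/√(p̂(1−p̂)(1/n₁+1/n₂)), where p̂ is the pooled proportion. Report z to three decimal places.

p̂₁ = 291/412 ≈ 0.70631, p̂₂ = 358/445 ≈ 0.80449.
Pooled p̂ = (291+358)/(412+445) = 649/857 = 0.75729.
SE = √(0.1838 × 0.00467438) = 0.02931.
z = (0.70631 − 0.80449)/0.02931 = -0.09818/0.02931 = -3.350.
p-value = 2·P(Z > 3.350) ≈ 0.0008.

z = -3.350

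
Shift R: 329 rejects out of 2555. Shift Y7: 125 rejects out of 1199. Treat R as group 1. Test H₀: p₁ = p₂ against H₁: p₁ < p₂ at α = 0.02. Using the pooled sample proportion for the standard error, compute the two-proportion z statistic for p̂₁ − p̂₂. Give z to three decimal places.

p̂₁ = 329/2555 ≈ 0.128767, p̂₂ = 125/1199 ≈ 0.104254.
Pooled p̂ = (329+125)/(2555+1199) = 454/3754 = 0.120938.
SE = √(0.106312 × 0.00122542) = 0.011414.
z = (0.128767 − 0.104254)/0.011414 = 0.024513/0.011414 = 2.148.
p-value = P(Z < 2.148) ≈ 0.9841, so at α = 0.02 we fail to reject H₀.

z = 2.148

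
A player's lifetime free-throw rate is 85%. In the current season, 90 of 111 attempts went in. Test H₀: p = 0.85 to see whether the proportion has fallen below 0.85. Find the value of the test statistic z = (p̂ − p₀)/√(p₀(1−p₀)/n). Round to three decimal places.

z = -1.156

p̂ = 90/111 ≈ 0.81081.
Under H₀, SE = √(0.85·0.15/111) = √(0.00114865) = 0.03389.
z = (0.81081 − 0.85)/0.03389 = -0.03919/0.03389 = -1.156.
p-value = P(Z < -1.156) ≈ 0.1238.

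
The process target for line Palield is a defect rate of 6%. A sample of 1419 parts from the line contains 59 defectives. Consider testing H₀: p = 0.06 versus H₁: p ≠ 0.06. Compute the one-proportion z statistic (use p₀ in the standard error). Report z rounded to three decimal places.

z = -2.922

p̂ = 59/1419 ≈ 0.041579.
SE = √(p₀(1−p₀)/n) = √(0.0564/1419) = 0.006304.
z = (0.041579 − 0.06)/0.006304 = -0.018421/0.006304 = -2.922.
p-value = 2·P(Z > 2.922) ≈ 0.0035.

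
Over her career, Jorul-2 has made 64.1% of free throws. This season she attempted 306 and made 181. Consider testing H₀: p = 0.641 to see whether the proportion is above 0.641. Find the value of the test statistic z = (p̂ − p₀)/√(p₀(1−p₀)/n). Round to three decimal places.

z = -1.805

p̂ = 181/306 = 0.59150.
Standard error under H₀: √(0.641×0.359/306) = 0.02742.
z = (0.59150 − 0.641)/0.02742 = -0.04950/0.02742 = -1.805.
p-value = P(Z > -1.805) ≈ 0.9645.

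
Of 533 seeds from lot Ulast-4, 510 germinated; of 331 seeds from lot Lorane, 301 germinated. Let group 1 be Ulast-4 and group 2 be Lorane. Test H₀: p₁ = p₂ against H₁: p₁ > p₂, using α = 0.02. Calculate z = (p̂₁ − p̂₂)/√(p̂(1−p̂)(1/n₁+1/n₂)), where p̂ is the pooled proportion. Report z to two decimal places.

z = 2.83

p̂₁ = 510/533 = 0.95685, p̂₂ = 301/331 = 0.90937.
Pooled p̂ = (510+301)/(533+331) = 811/864 = 0.93866.
SE = √(0.0575797 × 0.00489732) = 0.01679.
z = (0.95685 − 0.90937)/0.01679 = 0.04748/0.01679 = 2.83.
p-value = P(Z > 2.828) ≈ 0.0023, so at α = 0.02 we reject H₀.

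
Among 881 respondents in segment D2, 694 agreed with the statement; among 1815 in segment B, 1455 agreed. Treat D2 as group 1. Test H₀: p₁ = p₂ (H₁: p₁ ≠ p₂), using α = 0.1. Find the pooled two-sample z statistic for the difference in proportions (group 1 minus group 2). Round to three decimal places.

p̂₁ = 694/881 ≈ 0.787741, p̂₂ = 1455/1815 ≈ 0.801653.
Pooled p̂ = (694+1455)/(881+1815) = 2149/2696 = 0.797107.
SE = √(0.161728 × 0.00168604) = 0.016513.
z = (0.787741 − 0.801653)/0.016513 = -0.013912/0.016513 = -0.842.
p-value = 2·P(Z > 0.842) ≈ 0.3995, so at α = 0.1 we fail to reject H₀.

z = -0.842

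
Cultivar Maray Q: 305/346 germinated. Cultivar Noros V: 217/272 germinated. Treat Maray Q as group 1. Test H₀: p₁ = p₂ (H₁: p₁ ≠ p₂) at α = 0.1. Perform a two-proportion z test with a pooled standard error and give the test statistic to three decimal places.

z = 2.852

p̂₁ = 305/346 ≈ 0.88150, p̂₂ = 217/272 ≈ 0.79779.
Pooled p̂ = (305+217)/(346+272) = 522/618 = 0.84466.
SE = √(0.131209 × 0.00656664) = 0.02935.
z = (0.88150 − 0.79779)/0.02935 = 0.08371/0.02935 = 2.852.
Two-sided p-value ≈ 2·Φ(−2.852) = 0.0043; since p < α = 0.1, reject H₀.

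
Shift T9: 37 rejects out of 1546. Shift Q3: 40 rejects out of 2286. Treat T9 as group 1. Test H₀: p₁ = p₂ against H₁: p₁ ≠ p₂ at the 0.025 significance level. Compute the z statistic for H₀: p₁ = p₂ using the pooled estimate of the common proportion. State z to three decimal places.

p̂₁ = 37/1546 ≈ 0.023933, p̂₂ = 40/2286 ≈ 0.017498.
Pooled p̂ = (37+40)/(1546+2286) = 77/3832 = 0.020094.
SE = √(0.0196902 × 0.00108428) = 0.004621.
z = (0.023933 − 0.017498)/0.004621 = 0.006435/0.004621 = 1.393.
p-value = 2·P(Z > 1.393) ≈ 0.1637. With α = 0.025, fail to reject H₀.

z = 1.393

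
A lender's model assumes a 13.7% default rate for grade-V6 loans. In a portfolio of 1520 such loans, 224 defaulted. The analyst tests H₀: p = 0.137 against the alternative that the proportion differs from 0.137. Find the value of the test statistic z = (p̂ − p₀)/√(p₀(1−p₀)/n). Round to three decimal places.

p̂ = 224/1520 = 0.14737.
SE = √(p₀(1−p₀)/n) = √(0.11823/1520) = 0.00882.
z = (0.14737 − 0.137)/0.00882 = 0.01037/0.00882 = 1.176.

z = 1.176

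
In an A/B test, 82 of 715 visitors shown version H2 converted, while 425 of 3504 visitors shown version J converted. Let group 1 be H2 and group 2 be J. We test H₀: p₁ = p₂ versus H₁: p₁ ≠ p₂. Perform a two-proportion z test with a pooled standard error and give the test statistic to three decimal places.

z = -0.495

p̂₁ = 82/715 ≈ 0.11469, p̂₂ = 425/3504 ≈ 0.12129.
Pooled p̂ = (82+425)/(715+3504) = 507/4219 = 0.12017.
SE = √(p̂(1−p̂)(1/n₁+1/n₂)) = √(0.12017·0.87983·0.00168399) = √(0.000178048) = 0.01334.
z = (0.11469 − 0.12129)/0.01334 = -0.00660/0.01334 = -0.495.
p-value = 2·P(Z > 0.495) ≈ 0.6206.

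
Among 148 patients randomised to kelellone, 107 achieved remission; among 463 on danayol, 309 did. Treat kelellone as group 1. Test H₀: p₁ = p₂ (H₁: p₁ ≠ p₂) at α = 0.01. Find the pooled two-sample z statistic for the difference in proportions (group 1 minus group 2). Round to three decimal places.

p̂₁ = 107/148 = 0.72297, p̂₂ = 309/463 = 0.66739.
Pooled p̂ = (107+309)/(148+463) = 416/611 = 0.68085.
SE = √(p̂(1−p̂)(1/n₁+1/n₂)) = √(0.68085·0.31915·0.00891658) = √(0.00193751) = 0.04402.
z = (0.72297 − 0.66739)/0.04402 = 0.05558/0.04402 = 1.263.
Two-sided p-value ≈ 2·Φ(−1.263) = 0.2066, so at α = 0.01 we fail to reject H₀.

z = 1.263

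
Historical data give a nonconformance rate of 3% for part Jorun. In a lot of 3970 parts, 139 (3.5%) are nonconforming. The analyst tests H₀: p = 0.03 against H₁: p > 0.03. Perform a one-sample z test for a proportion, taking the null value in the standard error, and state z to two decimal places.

z = 1.85

p̂ = 139/3970 = 0.0350.
Standard error under H₀: √(0.03×0.97/3970) = 0.0027.
z = (0.0350 − 0.03)/0.0027 = 0.0050/0.0027 = 1.85.
p-value = P(Z > 1.851) ≈ 0.0321.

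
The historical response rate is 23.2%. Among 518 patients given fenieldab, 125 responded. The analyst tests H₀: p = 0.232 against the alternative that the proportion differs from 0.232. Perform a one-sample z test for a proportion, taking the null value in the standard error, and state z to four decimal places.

p̂ = 125/518 = 0.2413127.
Under H₀, SE = √(0.232·0.768/518) = √(0.000343969) = 0.0185464.
z = (0.2413127 − 0.232)/0.0185464 = 0.0093127/0.0185464 = 0.5021.

z = 0.5021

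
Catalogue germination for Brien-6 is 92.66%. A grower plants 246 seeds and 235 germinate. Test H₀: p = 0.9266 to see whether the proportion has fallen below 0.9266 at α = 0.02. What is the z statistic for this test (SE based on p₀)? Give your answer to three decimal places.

z = 1.725

p̂ = 235/246 = 0.95528.
Under H₀, SE = √(0.9266·0.0734/246) = √(0.000276473) = 0.01663.
z = (0.95528 − 0.9266)/0.01663 = 0.02868/0.01663 = 1.725.
p-value = P(Z < 1.725) ≈ 0.9577; since p > α = 0.02, fail to reject H₀.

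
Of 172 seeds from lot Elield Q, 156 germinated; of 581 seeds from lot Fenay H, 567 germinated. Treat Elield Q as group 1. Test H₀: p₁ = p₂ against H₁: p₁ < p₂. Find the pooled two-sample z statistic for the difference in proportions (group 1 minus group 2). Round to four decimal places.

p̂₁ = 156/172 = 0.906977, p̂₂ = 567/581 = 0.975904.
Pooled p̂ = (156+567)/(172+581) = 723/753 = 0.960159.
SE = √(0.0382534 × 0.00753512) = 0.016978.
z = (0.906977 − 0.975904)/0.016978 = -0.068927/0.016978 = -4.0598.
p-value = P(Z < -4.060) ≈ 0.0000.

z = -4.0598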